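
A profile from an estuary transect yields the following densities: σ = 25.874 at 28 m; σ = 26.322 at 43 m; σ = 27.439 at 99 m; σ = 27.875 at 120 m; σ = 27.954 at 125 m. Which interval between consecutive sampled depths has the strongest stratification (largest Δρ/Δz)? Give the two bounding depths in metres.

Compute the density gradient over each adjacent pair:
  28–43 m: Δρ/Δz = 0.448/15 = 0.030 kg m⁻⁴
  43–99 m: Δρ/Δz = 1.117/56 = 0.020 kg m⁻⁴
  99–120 m: Δρ/Δz = 0.436/21 = 0.021 kg m⁻⁴
  120–125 m: Δρ/Δz = 0.079/5 = 0.016 kg m⁻⁴
The largest gradient is in the 28–43 m interval — the pycnocline.

28–43 m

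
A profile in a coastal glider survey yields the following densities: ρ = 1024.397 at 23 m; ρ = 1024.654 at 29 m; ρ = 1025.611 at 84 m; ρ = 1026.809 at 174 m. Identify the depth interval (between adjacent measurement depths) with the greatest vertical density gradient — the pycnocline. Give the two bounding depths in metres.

Compute the density gradient over each adjacent pair:
  23–29 m: Δρ/Δz = 0.257/6 = 0.043 kg m⁻⁴
  29–84 m: Δρ/Δz = 0.957/55 = 0.017 kg m⁻⁴
  84–174 m: Δρ/Δz = 1.198/90 = 0.013 kg m⁻⁴
The largest gradient is in the 23–29 m interval — the pycnocline.

23–29 m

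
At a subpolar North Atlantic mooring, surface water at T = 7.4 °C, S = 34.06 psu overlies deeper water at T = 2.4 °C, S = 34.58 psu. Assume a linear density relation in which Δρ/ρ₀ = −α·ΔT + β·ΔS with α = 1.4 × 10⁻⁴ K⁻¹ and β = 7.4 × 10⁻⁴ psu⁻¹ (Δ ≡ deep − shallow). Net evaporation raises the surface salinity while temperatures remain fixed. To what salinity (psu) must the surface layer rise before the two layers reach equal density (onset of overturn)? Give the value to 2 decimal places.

Neutral buoyancy requires −α(T_deep − T_surf) + β(S_deep − S_surf′) = 0.
S_surf′ = S_deep − (α/β)·ΔT = 34.58 − (1.4 × 10⁻⁴/7.4 × 10⁻⁴)·(-5.0) = 35.5259 psu.
Increase required: 35.5259 − 34.06 = 1.4659 psu.

35.53 psu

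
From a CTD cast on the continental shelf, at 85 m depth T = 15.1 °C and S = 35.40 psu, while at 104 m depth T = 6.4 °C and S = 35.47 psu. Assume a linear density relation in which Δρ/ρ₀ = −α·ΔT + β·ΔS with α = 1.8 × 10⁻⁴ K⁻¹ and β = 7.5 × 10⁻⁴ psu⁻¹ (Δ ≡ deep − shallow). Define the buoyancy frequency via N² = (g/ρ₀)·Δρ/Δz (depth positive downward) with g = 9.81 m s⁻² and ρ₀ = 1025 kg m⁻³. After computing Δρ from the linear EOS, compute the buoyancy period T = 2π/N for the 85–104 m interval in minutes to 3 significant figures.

3.62 min

ΔT = -8.7 K, ΔS = +0.07 psu (deep − shallow).
Δρ/ρ₀ = −αΔT + βΔS = 1.566 × 10⁻³ + 5.25 × 10⁻⁵ = 1.6185 × 10⁻³, so Δρ ≈ 1.659 kg m⁻³.
N² = (g/ρ₀)·Δρ/Δz = g·(Δρ/ρ₀)/Δz = 9.81 × 1.6185 × 10⁻³ / 19 = 8.3566 × 10⁻⁴ s⁻².
N = √(8.3566 × 10⁻⁴) = 0.028908 rad s⁻¹ → T = 2π/N = 217.35 s = 3.6225 min ≈ 3.62 min.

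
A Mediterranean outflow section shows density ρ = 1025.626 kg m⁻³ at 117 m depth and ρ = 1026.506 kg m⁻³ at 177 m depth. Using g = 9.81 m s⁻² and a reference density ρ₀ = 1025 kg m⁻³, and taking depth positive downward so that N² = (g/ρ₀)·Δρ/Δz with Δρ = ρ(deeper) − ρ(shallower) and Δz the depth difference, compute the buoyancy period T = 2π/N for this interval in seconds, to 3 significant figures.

530 s

Δρ = 1026.506 − 1025.626 = 0.880 kg m⁻³ over Δz = 177 − 117 = 60 m.
N² = (9.81/1025) × (0.880/60) = 1.4037 × 10⁻⁴ s⁻².
N = √(1.4037 × 10⁻⁴) = 0.011848 rad s⁻¹, so T = 2π/N = 530.32 s ≈ 530 s.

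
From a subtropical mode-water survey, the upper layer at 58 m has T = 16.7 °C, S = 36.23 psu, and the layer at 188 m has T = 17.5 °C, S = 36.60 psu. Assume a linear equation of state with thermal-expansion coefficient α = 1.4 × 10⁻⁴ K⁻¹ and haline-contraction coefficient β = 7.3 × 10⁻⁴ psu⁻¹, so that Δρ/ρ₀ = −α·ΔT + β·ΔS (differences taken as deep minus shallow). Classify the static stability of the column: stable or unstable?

ΔT = 17.5 − 16.7 = +0.8 K and ΔS = 36.60 − 36.23 = +0.37 psu (deep − shallow).
−αΔT = -1.12 × 10⁻⁴; βΔS = 2.701 × 10⁻⁴; sum Δρ/ρ₀ = 1.581 × 10⁻⁴.
Δρ/ρ₀ > 0, so Δρ > 0: deeper water is denser → statically stable.

stable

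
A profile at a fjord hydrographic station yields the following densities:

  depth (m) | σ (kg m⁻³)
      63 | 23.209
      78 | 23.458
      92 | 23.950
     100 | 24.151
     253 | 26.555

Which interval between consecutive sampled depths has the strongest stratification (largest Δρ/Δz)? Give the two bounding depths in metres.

78–92 m

Compute the density gradient over each adjacent pair:
  63–78 m: Δρ/Δz = 0.249/15 = 0.017 kg m⁻⁴
  78–92 m: Δρ/Δz = 0.492/14 = 0.035 kg m⁻⁴
  92–100 m: Δρ/Δz = 0.201/8 = 0.025 kg m⁻⁴
  100–253 m: Δρ/Δz = 2.404/153 = 0.016 kg m⁻⁴
The largest gradient is in the 78–92 m interval — the pycnocline.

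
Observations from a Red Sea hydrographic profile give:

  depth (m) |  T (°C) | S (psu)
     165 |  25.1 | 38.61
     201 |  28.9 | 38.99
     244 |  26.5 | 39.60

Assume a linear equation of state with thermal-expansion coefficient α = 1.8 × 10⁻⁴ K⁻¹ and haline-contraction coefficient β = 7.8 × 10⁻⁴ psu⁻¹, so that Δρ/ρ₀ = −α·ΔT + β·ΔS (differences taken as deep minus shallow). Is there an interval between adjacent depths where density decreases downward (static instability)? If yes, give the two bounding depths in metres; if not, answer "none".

Evaluate Δρ/ρ₀ = −αΔT + βΔS across each adjacent pair:
  165–201 m: −αΔT+βΔS = −(1.8 × 10⁻⁴)(+3.8)+(7.8 × 10⁻⁴)(+0.38) = -3.9 × 10⁻⁴ → UNSTABLE
  201–244 m: −αΔT+βΔS = −(1.8 × 10⁻⁴)(-2.4)+(7.8 × 10⁻⁴)(+0.61) = 9.1 × 10⁻⁴ → stable
The 165–201 m interval has Δρ < 0: lighter water underlies denser water.

165–201 m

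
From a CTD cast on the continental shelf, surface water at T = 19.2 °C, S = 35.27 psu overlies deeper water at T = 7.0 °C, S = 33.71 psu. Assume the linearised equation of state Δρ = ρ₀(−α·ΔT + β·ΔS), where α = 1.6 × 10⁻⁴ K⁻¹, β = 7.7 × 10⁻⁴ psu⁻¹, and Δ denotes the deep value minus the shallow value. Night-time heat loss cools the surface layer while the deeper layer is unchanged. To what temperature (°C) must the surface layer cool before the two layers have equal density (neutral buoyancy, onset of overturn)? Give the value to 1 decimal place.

Neutral buoyancy requires Δρ = 0, i.e. −α(T_deep − T_surf′) + β(S_deep − S_surf) = 0.
T_surf′ = T_deep − (β/α)·ΔS = 7.0 − (7.7 × 10⁻⁴/1.6 × 10⁻⁴)·(-1.56) = 14.507 °C.
Cooling required: 19.2 − (14.507) = 4.693 °C.

14.5 °C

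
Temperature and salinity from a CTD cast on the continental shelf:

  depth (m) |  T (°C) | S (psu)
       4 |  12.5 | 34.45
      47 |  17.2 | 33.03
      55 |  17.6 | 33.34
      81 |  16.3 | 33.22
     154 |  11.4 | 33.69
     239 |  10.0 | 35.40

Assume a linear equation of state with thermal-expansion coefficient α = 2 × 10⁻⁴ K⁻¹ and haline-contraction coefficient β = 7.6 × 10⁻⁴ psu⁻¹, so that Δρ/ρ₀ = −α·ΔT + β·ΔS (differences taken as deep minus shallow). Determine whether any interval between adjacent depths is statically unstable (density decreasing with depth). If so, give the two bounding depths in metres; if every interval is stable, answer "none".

4–47 m

Evaluate Δρ/ρ₀ = −αΔT + βΔS across each adjacent pair:
  4–47 m: −αΔT+βΔS = −(2 × 10⁻⁴)(+4.7)+(7.6 × 10⁻⁴)(-1.42) = -2.0 × 10⁻³ → UNSTABLE
  47–55 m: −αΔT+βΔS = −(2 × 10⁻⁴)(+0.4)+(7.6 × 10⁻⁴)(+0.31) = 1.6 × 10⁻⁴ → stable
  55–81 m: −αΔT+βΔS = −(2 × 10⁻⁴)(-1.3)+(7.6 × 10⁻⁴)(-0.12) = 1.7 × 10⁻⁴ → stable
  81–154 m: −αΔT+βΔS = −(2 × 10⁻⁴)(-4.9)+(7.6 × 10⁻⁴)(+0.47) = 1.3 × 10⁻³ → stable
  154–239 m: −αΔT+βΔS = −(2 × 10⁻⁴)(-1.4)+(7.6 × 10⁻⁴)(+1.71) = 1.6 × 10⁻³ → stable
The 4–47 m interval has Δρ < 0: lighter water underlies denser water.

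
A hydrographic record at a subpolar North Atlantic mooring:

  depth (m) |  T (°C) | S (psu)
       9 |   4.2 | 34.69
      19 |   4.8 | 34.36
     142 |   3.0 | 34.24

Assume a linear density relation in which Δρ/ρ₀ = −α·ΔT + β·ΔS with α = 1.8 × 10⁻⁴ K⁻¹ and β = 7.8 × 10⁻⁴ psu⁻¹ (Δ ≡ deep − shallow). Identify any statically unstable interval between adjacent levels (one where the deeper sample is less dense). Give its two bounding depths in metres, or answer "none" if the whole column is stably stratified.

9–19 m

Evaluate Δρ/ρ₀ = −αΔT + βΔS across each adjacent pair:
  9–19 m: −αΔT+βΔS = −(1.8 × 10⁻⁴)(+0.6)+(7.8 × 10⁻⁴)(-0.33) = -3.7 × 10⁻⁴ → UNSTABLE
  19–142 m: −αΔT+βΔS = −(1.8 × 10⁻⁴)(-1.8)+(7.8 × 10⁻⁴)(-0.12) = 2.3 × 10⁻⁴ → stable
The 9–19 m interval has Δρ < 0: lighter water underlies denser water.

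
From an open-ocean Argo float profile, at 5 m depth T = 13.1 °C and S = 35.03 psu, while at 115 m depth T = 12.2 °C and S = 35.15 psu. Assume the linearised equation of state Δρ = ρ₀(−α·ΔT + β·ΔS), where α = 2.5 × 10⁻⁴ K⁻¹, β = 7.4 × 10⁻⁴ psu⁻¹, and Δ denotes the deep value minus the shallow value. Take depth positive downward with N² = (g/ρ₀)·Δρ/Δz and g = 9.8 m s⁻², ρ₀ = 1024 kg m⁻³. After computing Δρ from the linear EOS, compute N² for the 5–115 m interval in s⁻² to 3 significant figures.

2.80 × 10⁻⁵ s⁻²

ΔT = -0.9 K, ΔS = +0.12 psu (deep − shallow).
Δρ/ρ₀ = −αΔT + βΔS = 2.25 × 10⁻⁴ + 8.88 × 10⁻⁵ = 3.138 × 10⁻⁴, so Δρ ≈ 0.3213 kg m⁻³.
N² = (g/ρ₀)·Δρ/Δz = g·(Δρ/ρ₀)/Δz = 9.8 × 3.138 × 10⁻⁴ / 110 = 2.7957 × 10⁻⁵ s⁻² ≈ 2.80 × 10⁻⁵ s⁻².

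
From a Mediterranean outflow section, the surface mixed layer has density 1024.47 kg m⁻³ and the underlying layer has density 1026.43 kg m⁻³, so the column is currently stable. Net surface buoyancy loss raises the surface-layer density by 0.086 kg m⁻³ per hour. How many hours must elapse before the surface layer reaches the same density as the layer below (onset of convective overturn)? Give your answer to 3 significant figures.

Density deficit of the surface layer: 1026.43 − 1024.47 = 1.96 kg m⁻³.
Required change = 1.96 / 0.086 = 22.8 hours.

22.8 hours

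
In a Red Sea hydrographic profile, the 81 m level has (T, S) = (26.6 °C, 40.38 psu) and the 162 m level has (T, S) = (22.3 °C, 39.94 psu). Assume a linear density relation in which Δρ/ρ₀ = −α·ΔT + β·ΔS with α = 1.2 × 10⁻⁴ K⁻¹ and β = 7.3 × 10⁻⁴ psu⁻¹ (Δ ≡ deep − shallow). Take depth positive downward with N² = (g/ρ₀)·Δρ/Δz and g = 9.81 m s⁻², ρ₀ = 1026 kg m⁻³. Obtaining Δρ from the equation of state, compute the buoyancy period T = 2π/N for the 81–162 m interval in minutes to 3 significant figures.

21.6 min

ΔT = -4.3 K, ΔS = -0.44 psu (deep − shallow).
Δρ/ρ₀ = −αΔT + βΔS = 5.16 × 10⁻⁴ − 3.212 × 10⁻⁴ = 1.948 × 10⁻⁴, so Δρ ≈ 0.1999 kg m⁻³.
N² = (g/ρ₀)·Δρ/Δz = g·(Δρ/ρ₀)/Δz = 9.81 × 1.948 × 10⁻⁴ / 81 = 2.3592 × 10⁻⁵ s⁻².
N = √(2.3592 × 10⁻⁵) = 4.8572 × 10⁻³ rad s⁻¹ → T = 2π/N = 1.2936 × 10³ s = 21.560 min ≈ 21.6 min.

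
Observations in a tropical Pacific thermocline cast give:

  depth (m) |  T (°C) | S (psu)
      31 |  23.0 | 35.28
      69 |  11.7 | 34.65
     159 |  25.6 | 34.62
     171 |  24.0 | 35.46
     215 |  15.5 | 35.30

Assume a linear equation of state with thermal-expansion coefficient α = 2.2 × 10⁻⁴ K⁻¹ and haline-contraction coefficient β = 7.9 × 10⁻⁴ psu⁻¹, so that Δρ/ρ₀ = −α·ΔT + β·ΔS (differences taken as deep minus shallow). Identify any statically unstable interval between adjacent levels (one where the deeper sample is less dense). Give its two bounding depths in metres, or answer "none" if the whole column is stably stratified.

Evaluate Δρ/ρ₀ = −αΔT + βΔS across each adjacent pair:
  31–69 m: −αΔT+βΔS = −(2.2 × 10⁻⁴)(-11.3)+(7.9 × 10⁻⁴)(-0.63) = 2.0 × 10⁻³ → stable
  69–159 m: −αΔT+βΔS = −(2.2 × 10⁻⁴)(+13.9)+(7.9 × 10⁻⁴)(-0.03) = -3.1 × 10⁻³ → UNSTABLE
  159–171 m: −αΔT+βΔS = −(2.2 × 10⁻⁴)(-1.6)+(7.9 × 10⁻⁴)(+0.84) = 1.0 × 10⁻³ → stable
  171–215 m: −αΔT+βΔS = −(2.2 × 10⁻⁴)(-8.5)+(7.9 × 10⁻⁴)(-0.16) = 1.7 × 10⁻³ → stable
The 69–159 m interval has Δρ < 0: lighter water underlies denser water.

69–159 m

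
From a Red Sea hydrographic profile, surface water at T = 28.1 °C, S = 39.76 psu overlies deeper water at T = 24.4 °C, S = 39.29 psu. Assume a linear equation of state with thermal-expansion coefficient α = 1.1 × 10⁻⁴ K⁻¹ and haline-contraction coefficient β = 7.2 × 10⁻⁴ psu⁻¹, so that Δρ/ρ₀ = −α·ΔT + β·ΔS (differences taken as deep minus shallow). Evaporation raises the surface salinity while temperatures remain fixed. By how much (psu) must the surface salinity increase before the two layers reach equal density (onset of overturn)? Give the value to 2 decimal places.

Neutral buoyancy requires −α(T_deep − T_surf) + β(S_deep − S_surf′) = 0.
S_surf′ = S_deep − (α/β)·ΔT = 39.29 − (1.1 × 10⁻⁴/7.2 × 10⁻⁴)·(-3.7) = 39.8553 psu.
Increase required: 39.8553 − 39.76 = 0.0953 psu.

0.10 psu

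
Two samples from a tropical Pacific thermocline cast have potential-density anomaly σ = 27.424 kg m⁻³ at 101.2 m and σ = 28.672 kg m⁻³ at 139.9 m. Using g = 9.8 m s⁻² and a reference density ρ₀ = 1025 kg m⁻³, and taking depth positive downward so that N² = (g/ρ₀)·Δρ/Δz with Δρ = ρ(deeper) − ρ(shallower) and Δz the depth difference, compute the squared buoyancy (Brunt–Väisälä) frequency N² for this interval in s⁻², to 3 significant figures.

Δρ = 1028.672 − 1027.424 = 1.248 kg m⁻³ over Δz = 139.9 − 101.2 = 38.7 m.
N² = (9.8/1025) × (1.248/38.7) = 3.0832 × 10⁻⁴ s⁻² ≈ 3.08 × 10⁻⁴ s⁻².

3.08 × 10⁻⁴ s⁻²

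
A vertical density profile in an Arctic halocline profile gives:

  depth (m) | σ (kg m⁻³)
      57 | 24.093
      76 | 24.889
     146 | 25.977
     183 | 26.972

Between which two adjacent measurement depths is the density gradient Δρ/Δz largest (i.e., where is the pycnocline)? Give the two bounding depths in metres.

Compute the density gradient over each adjacent pair:
  57–76 m: Δρ/Δz = 0.796/19 = 0.042 kg m⁻⁴
  76–146 m: Δρ/Δz = 1.088/70 = 0.016 kg m⁻⁴
  146–183 m: Δρ/Δz = 0.995/37 = 0.027 kg m⁻⁴
The largest gradient is in the 57–76 m interval — the pycnocline.

57–76 m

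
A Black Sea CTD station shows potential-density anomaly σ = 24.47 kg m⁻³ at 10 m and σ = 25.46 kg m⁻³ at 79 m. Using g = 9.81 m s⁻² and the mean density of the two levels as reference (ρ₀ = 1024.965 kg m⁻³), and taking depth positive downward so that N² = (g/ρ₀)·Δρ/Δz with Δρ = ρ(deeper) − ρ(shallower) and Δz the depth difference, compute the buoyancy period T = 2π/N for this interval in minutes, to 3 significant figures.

8.94 min

Δρ = 1025.46 − 1024.47 = 0.99 kg m⁻³ over Δz = 79 − 10 = 69 m.
N² = (9.81/1024.965) × (0.99/69) = 1.3732 × 10⁻⁴ s⁻².
N = √(1.3732 × 10⁻⁴) = 0.011718 rad s⁻¹, so T = 2π/N = 536.20 s = 8.9367 min ≈ 8.94 min.
A positive N² confirms static stability across the interval.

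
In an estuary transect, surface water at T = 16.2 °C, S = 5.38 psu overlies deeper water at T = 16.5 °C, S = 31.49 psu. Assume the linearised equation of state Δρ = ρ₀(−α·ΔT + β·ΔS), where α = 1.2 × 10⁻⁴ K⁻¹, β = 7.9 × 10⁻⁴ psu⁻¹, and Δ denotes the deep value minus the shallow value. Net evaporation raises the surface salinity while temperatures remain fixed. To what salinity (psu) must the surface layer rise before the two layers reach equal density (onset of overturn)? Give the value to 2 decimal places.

Neutral buoyancy requires −α(T_deep − T_surf) + β(S_deep − S_surf′) = 0.
S_surf′ = S_deep − (α/β)·ΔT = 31.49 − (1.2 × 10⁻⁴/7.9 × 10⁻⁴)·(+0.3) = 31.4444 psu.
Increase required: 31.4444 − 5.38 = 26.0644 psu.

31.44 psu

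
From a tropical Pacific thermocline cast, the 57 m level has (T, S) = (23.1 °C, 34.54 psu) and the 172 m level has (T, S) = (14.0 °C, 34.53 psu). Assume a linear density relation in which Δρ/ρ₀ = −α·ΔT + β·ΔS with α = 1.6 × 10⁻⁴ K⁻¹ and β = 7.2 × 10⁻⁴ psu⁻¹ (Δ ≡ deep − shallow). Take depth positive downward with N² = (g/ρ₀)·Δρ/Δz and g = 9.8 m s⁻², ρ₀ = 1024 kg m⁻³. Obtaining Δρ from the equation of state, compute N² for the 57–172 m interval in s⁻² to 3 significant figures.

ΔT = -9.1 K, ΔS = -0.01 psu (deep − shallow).
Δρ/ρ₀ = −αΔT + βΔS = 1.456 × 10⁻³ − 7.20 × 10⁻⁶ = 1.4488 × 10⁻³, so Δρ ≈ 1.484 kg m⁻³.
N² = (g/ρ₀)·Δρ/Δz = g·(Δρ/ρ₀)/Δz = 9.8 × 1.4488 × 10⁻³ / 115 = 1.2346 × 10⁻⁴ s⁻² ≈ 1.23 × 10⁻⁴ s⁻².

1.23 × 10⁻⁴ s⁻²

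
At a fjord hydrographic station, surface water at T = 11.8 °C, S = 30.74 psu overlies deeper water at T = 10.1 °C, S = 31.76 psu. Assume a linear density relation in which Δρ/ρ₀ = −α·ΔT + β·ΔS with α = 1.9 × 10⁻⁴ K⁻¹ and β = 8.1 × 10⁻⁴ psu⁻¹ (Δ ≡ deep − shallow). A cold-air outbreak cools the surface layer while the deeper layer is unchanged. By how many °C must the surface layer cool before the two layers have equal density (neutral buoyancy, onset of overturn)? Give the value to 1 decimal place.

6.0 °C

Neutral buoyancy requires Δρ = 0, i.e. −α(T_deep − T_surf′) + β(S_deep − S_surf) = 0.
T_surf′ = T_deep − (β/α)·ΔS = 10.1 − (8.1 × 10⁻⁴/1.9 × 10⁻⁴)·(+1.02) = 5.752 °C.
Cooling required: 11.8 − (5.752) = 6.048 °C.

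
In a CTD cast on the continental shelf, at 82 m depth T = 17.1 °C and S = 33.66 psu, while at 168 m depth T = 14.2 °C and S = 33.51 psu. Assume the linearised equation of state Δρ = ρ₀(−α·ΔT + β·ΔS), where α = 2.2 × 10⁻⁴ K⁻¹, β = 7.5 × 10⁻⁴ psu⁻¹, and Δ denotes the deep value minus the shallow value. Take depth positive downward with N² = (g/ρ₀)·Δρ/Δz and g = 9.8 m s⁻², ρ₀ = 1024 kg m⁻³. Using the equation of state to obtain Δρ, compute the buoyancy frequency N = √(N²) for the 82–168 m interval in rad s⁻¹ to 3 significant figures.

ΔT = -2.9 K, ΔS = -0.15 psu (deep − shallow).
Δρ/ρ₀ = −αΔT + βΔS = 6.38 × 10⁻⁴ − 1.125 × 10⁻⁴ = 5.255 × 10⁻⁴, so Δρ ≈ 0.5381 kg m⁻³.
N² = (g/ρ₀)·Δρ/Δz = g·(Δρ/ρ₀)/Δz = 9.8 × 5.255 × 10⁻⁴ / 86 = 5.9883 × 10⁻⁵ s⁻².
N = √(5.9883 × 10⁻⁵) = 7.7384 × 10⁻³ rad s⁻¹ ≈ 7.74 × 10⁻³ rad s⁻¹.

7.74 × 10⁻³ rad s⁻¹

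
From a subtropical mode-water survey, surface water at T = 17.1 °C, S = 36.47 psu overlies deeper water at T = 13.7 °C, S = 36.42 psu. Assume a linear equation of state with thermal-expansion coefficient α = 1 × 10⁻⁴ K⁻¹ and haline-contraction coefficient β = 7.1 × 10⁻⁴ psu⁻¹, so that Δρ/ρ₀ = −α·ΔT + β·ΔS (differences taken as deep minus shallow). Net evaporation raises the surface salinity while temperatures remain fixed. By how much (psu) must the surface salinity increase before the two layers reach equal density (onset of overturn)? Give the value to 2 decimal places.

0.43 psu

Neutral buoyancy requires −α(T_deep − T_surf) + β(S_deep − S_surf′) = 0.
S_surf′ = S_deep − (α/β)·ΔT = 36.42 − (1 × 10⁻⁴/7.1 × 10⁻⁴)·(-3.4) = 36.8989 psu.
Increase required: 36.8989 − 36.47 = 0.4289 psu.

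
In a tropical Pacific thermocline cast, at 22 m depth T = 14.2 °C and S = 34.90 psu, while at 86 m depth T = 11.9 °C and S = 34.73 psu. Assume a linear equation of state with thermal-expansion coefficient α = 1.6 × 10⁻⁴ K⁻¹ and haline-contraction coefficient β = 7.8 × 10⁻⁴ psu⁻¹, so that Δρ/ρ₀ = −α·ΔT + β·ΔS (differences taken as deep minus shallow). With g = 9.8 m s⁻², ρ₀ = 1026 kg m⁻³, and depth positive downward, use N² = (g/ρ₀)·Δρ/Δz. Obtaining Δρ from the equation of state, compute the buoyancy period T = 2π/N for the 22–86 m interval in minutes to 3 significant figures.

ΔT = -2.3 K, ΔS = -0.17 psu (deep − shallow).
Δρ/ρ₀ = −αΔT + βΔS = 3.68 × 10⁻⁴ − 1.326 × 10⁻⁴ = 2.354 × 10⁻⁴, so Δρ ≈ 0.2415 kg m⁻³.
N² = (g/ρ₀)·Δρ/Δz = g·(Δρ/ρ₀)/Δz = 9.8 × 2.354 × 10⁻⁴ / 64 = 3.6046 × 10⁻⁵ s⁻².
N = √(3.6046 × 10⁻⁵) = 6.0038 × 10⁻³ rad s⁻¹ → T = 2π/N = 1.0465 × 10³ s = 17.442 min ≈ 17.4 min.

17.4 min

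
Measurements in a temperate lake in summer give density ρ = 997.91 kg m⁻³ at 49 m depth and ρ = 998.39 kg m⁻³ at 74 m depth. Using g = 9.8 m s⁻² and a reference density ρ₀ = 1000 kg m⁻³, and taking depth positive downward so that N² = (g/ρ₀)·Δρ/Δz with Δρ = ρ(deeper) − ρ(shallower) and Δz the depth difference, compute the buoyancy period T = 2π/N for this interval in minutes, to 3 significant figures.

Δρ = 998.39 − 997.91 = 0.48 kg m⁻³ over Δz = 74 − 49 = 25 m.
N² = (9.8/1000) × (0.48/25) = 1.8816 × 10⁻⁴ s⁻².
N = √(1.8816 × 10⁻⁴) = 0.013717 rad s⁻¹, so T = 2π/N = 458.06 s = 7.6343 min ≈ 7.63 min.

7.63 min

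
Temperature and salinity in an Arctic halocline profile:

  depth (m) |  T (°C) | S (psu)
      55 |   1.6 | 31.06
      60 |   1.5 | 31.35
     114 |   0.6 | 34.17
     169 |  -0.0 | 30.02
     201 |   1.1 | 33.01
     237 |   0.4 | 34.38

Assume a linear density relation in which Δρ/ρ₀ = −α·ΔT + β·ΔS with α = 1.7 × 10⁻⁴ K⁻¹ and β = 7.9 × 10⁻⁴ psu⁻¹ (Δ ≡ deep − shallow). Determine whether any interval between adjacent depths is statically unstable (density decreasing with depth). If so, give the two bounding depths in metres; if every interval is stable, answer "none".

114–169 m

Evaluate Δρ/ρ₀ = −αΔT + βΔS across each adjacent pair:
  55–60 m: −αΔT+βΔS = −(1.7 × 10⁻⁴)(-0.1)+(7.9 × 10⁻⁴)(+0.29) = 2.5 × 10⁻⁴ → stable
  60–114 m: −αΔT+βΔS = −(1.7 × 10⁻⁴)(-0.9)+(7.9 × 10⁻⁴)(+2.82) = 2.4 × 10⁻³ → stable
  114–169 m: −αΔT+βΔS = −(1.7 × 10⁻⁴)(-0.6)+(7.9 × 10⁻⁴)(-4.15) = -3.2 × 10⁻³ → UNSTABLE
  169–201 m: −αΔT+βΔS = −(1.7 × 10⁻⁴)(+1.1)+(7.9 × 10⁻⁴)(+2.99) = 2.2 × 10⁻³ → stable
  201–237 m: −αΔT+βΔS = −(1.7 × 10⁻⁴)(-0.7)+(7.9 × 10⁻⁴)(+1.37) = 1.2 × 10⁻³ → stable
The 114–169 m interval has Δρ < 0: lighter water underlies denser water.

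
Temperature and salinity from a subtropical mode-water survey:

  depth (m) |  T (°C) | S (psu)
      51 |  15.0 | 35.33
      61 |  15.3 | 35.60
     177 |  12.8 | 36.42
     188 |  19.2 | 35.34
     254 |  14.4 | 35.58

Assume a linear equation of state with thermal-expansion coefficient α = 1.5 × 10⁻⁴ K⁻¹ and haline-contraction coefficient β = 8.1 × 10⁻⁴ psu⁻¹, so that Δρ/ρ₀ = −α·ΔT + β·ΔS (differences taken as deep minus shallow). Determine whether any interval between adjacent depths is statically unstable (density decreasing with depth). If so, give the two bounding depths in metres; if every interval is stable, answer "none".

177–188 m

Evaluate Δρ/ρ₀ = −αΔT + βΔS across each adjacent pair:
  51–61 m: −αΔT+βΔS = −(1.5 × 10⁻⁴)(+0.3)+(8.1 × 10⁻⁴)(+0.27) = 1.7 × 10⁻⁴ → stable
  61–177 m: −αΔT+βΔS = −(1.5 × 10⁻⁴)(-2.5)+(8.1 × 10⁻⁴)(+0.82) = 1.0 × 10⁻³ → stable
  177–188 m: −αΔT+βΔS = −(1.5 × 10⁻⁴)(+6.4)+(8.1 × 10⁻⁴)(-1.08) = -1.8 × 10⁻³ → UNSTABLE
  188–254 m: −αΔT+βΔS = −(1.5 × 10⁻⁴)(-4.8)+(8.1 × 10⁻⁴)(+0.24) = 9.1 × 10⁻⁴ → stable
The 177–188 m interval has Δρ < 0: lighter water underlies denser water.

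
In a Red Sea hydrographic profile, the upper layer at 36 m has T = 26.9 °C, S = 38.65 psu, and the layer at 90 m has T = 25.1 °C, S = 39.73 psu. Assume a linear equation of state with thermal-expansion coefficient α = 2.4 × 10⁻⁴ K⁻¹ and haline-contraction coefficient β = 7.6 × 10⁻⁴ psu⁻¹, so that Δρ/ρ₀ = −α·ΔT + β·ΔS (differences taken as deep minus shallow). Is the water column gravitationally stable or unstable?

stable

ΔT = 25.1 − 26.9 = -1.8 K and ΔS = 39.73 − 38.65 = +1.08 psu (deep − shallow).
−αΔT = 4.32 × 10⁻⁴; βΔS = 8.208 × 10⁻⁴; sum Δρ/ρ₀ = 1.2528 × 10⁻³.
Δρ/ρ₀ > 0, so Δρ > 0: deeper water is denser → statically stable.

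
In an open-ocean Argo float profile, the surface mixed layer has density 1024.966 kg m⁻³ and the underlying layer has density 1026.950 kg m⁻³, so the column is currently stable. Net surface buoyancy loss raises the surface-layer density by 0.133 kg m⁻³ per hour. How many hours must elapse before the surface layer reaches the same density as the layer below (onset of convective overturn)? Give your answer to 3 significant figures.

Density deficit of the surface layer: 1026.950 − 1024.966 = 1.984 kg m⁻³.
Required change = 1.984 / 0.133 = 14.9 hours.

14.9 hours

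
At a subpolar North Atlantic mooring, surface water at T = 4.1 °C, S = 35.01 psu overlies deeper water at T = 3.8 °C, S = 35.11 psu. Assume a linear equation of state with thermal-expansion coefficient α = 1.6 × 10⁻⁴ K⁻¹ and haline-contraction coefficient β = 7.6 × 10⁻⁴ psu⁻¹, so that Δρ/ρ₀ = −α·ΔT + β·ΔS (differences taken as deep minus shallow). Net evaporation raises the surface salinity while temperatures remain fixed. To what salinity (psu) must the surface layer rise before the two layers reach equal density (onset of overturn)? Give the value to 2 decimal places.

Neutral buoyancy requires −α(T_deep − T_surf) + β(S_deep − S_surf′) = 0.
S_surf′ = S_deep − (α/β)·ΔT = 35.11 − (1.6 × 10⁻⁴/7.6 × 10⁻⁴)·(-0.3) = 35.1732 psu.
Increase required: 35.1732 − 35.01 = 0.1632 psu.

35.17 psu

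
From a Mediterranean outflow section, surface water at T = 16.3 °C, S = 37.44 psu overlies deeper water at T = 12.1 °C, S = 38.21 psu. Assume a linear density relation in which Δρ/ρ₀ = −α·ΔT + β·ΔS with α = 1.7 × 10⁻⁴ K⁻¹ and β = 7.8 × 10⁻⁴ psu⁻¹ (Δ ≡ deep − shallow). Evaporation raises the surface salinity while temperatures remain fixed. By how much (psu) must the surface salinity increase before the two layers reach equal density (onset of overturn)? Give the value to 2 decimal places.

1.69 psu

Neutral buoyancy requires −α(T_deep − T_surf) + β(S_deep − S_surf′) = 0.
S_surf′ = S_deep − (α/β)·ΔT = 38.21 − (1.7 × 10⁻⁴/7.8 × 10⁻⁴)·(-4.2) = 39.1254 psu.
Increase required: 39.1254 − 37.44 = 1.6854 psu.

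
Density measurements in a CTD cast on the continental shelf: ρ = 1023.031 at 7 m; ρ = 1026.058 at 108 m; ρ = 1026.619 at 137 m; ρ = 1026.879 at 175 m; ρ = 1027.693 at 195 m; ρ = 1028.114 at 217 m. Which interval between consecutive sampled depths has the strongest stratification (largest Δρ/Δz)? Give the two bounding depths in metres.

Compute the density gradient over each adjacent pair:
  7–108 m: Δρ/Δz = 3.027/101 = 0.030 kg m⁻⁴
  108–137 m: Δρ/Δz = 0.561/29 = 0.019 kg m⁻⁴
  137–175 m: Δρ/Δz = 0.260/38 = 6.8 × 10⁻³ kg m⁻⁴
  175–195 m: Δρ/Δz = 0.814/20 = 0.041 kg m⁻⁴
  195–217 m: Δρ/Δz = 0.421/22 = 0.019 kg m⁻⁴
The largest gradient is in the 175–195 m interval — the pycnocline.

175–195 m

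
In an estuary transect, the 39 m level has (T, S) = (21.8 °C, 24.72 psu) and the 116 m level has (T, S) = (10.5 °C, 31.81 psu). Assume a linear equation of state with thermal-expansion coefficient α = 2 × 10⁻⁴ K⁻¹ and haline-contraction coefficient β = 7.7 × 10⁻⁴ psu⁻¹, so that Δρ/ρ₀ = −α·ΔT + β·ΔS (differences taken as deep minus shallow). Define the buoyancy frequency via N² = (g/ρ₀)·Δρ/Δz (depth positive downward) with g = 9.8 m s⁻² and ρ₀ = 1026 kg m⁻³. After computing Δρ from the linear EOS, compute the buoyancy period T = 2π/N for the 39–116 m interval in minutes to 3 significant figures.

3.34 min

ΔT = -11.3 K, ΔS = +7.09 psu (deep − shallow).
Δρ/ρ₀ = −αΔT + βΔS = 2.26 × 10⁻³ + 5.4593 × 10⁻³ = 7.7193 × 10⁻³, so Δρ ≈ 7.920 kg m⁻³.
N² = (g/ρ₀)·Δρ/Δz = g·(Δρ/ρ₀)/Δz = 9.8 × 7.7193 × 10⁻³ / 77 = 9.8246 × 10⁻⁴ s⁻².
N = √(9.8246 × 10⁻⁴) = 0.031344 rad s⁻¹ → T = 2π/N = 200.46 s = 3.3410 min ≈ 3.34 min.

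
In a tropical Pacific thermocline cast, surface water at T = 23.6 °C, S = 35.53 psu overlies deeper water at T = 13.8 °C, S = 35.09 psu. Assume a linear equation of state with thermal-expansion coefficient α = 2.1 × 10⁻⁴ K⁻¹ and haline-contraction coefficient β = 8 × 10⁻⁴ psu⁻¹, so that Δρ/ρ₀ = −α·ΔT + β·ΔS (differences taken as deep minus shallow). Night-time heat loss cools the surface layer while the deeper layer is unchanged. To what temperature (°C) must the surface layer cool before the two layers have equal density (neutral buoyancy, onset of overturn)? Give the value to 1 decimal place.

15.5 °C

Neutral buoyancy requires Δρ = 0, i.e. −α(T_deep − T_surf′) + β(S_deep − S_surf) = 0.
T_surf′ = T_deep − (β/α)·ΔS = 13.8 − (8 × 10⁻⁴/2.1 × 10⁻⁴)·(-0.44) = 15.476 °C.
Cooling required: 23.6 − (15.476) = 8.124 °C.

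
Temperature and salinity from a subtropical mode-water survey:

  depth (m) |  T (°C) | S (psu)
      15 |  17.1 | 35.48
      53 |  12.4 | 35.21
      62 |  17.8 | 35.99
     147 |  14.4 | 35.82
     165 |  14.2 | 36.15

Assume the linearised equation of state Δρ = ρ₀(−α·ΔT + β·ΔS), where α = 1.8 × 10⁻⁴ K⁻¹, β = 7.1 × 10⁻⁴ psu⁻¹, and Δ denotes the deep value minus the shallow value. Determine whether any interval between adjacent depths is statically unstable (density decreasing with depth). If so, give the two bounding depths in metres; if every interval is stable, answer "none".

53–62 m

Evaluate Δρ/ρ₀ = −αΔT + βΔS across each adjacent pair:
  15–53 m: −αΔT+βΔS = −(1.8 × 10⁻⁴)(-4.7)+(7.1 × 10⁻⁴)(-0.27) = 6.5 × 10⁻⁴ → stable
  53–62 m: −αΔT+βΔS = −(1.8 × 10⁻⁴)(+5.4)+(7.1 × 10⁻⁴)(+0.78) = -4.2 × 10⁻⁴ → UNSTABLE
  62–147 m: −αΔT+βΔS = −(1.8 × 10⁻⁴)(-3.4)+(7.1 × 10⁻⁴)(-0.17) = 4.9 × 10⁻⁴ → stable
  147–165 m: −αΔT+βΔS = −(1.8 × 10⁻⁴)(-0.2)+(7.1 × 10⁻⁴)(+0.33) = 2.7 × 10⁻⁴ → stable
The 53–62 m interval has Δρ < 0: lighter water underlies denser water.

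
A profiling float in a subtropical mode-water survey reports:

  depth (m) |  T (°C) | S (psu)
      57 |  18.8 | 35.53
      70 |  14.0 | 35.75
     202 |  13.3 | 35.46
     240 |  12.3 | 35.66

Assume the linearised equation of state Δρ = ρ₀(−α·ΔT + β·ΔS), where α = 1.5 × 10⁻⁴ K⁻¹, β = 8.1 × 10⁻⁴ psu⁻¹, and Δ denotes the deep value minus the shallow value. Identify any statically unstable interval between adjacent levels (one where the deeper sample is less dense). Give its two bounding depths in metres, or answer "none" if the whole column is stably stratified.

Evaluate Δρ/ρ₀ = −αΔT + βΔS across each adjacent pair:
  57–70 m: −αΔT+βΔS = −(1.5 × 10⁻⁴)(-4.8)+(8.1 × 10⁻⁴)(+0.22) = 9.0 × 10⁻⁴ → stable
  70–202 m: −αΔT+βΔS = −(1.5 × 10⁻⁴)(-0.7)+(8.1 × 10⁻⁴)(-0.29) = -1.3 × 10⁻⁴ → UNSTABLE
  202–240 m: −αΔT+βΔS = −(1.5 × 10⁻⁴)(-1.0)+(8.1 × 10⁻⁴)(+0.20) = 3.1 × 10⁻⁴ → stable
The 70–202 m interval has Δρ < 0: lighter water underlies denser water.

70–202 m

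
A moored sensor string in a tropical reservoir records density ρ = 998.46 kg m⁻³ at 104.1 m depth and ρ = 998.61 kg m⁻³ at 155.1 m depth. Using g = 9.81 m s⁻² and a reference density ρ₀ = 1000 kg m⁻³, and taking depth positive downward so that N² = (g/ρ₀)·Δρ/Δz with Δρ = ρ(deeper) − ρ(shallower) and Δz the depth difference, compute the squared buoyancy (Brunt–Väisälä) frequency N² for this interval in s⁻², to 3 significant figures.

Δρ = 998.61 − 998.46 = 0.15 kg m⁻³ over Δz = 155.1 − 104.1 = 51 m.
N² = (9.81/1000) × (0.15/51) = 2.8853 × 10⁻⁵ s⁻² ≈ 2.89 × 10⁻⁵ s⁻².

2.89 × 10⁻⁵ s⁻²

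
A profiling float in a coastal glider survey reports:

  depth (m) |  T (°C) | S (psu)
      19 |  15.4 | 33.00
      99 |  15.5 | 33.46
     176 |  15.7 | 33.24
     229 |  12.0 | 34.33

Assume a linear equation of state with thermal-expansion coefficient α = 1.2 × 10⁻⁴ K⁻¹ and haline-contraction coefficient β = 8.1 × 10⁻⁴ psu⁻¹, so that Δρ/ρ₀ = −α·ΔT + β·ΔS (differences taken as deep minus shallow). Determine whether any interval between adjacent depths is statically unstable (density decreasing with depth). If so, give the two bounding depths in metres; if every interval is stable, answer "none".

Evaluate Δρ/ρ₀ = −αΔT + βΔS across each adjacent pair:
  19–99 m: −αΔT+βΔS = −(1.2 × 10⁻⁴)(+0.1)+(8.1 × 10⁻⁴)(+0.46) = 3.6 × 10⁻⁴ → stable
  99–176 m: −αΔT+βΔS = −(1.2 × 10⁻⁴)(+0.2)+(8.1 × 10⁻⁴)(-0.22) = -2.0 × 10⁻⁴ → UNSTABLE
  176–229 m: −αΔT+βΔS = −(1.2 × 10⁻⁴)(-3.7)+(8.1 × 10⁻⁴)(+1.09) = 1.3 × 10⁻³ → stable
The 99–176 m interval has Δρ < 0: lighter water underlies denser water.

99–176 m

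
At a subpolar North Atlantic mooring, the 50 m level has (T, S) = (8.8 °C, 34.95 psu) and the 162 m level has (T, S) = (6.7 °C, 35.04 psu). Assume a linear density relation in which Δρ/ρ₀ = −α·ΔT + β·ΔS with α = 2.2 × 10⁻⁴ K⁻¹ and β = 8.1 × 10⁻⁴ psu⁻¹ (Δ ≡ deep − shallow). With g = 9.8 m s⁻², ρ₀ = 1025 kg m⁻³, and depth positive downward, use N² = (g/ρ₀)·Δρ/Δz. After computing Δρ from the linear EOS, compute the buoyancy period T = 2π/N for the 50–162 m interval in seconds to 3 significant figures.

918 s

ΔT = -2.1 K, ΔS = +0.09 psu (deep − shallow).
Δρ/ρ₀ = −αΔT + βΔS = 4.62 × 10⁻⁴ + 7.29 × 10⁻⁵ = 5.349 × 10⁻⁴, so Δρ ≈ 0.5483 kg m⁻³.
N² = (g/ρ₀)·Δρ/Δz = g·(Δρ/ρ₀)/Δz = 9.8 × 5.349 × 10⁻⁴ / 112 = 4.6804 × 10⁻⁵ s⁻².
N = √(4.6804 × 10⁻⁵) = 6.8413 × 10⁻³ rad s⁻¹ → T = 2π/N = 918.42 s ≈ 918 s.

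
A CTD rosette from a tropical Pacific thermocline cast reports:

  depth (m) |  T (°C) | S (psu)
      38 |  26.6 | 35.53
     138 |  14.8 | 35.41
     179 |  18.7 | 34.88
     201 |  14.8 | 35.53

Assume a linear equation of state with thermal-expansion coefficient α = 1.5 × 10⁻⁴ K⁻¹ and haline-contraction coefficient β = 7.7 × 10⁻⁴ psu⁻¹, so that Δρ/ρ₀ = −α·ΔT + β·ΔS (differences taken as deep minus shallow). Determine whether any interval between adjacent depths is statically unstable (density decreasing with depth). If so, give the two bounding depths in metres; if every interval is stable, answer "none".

Evaluate Δρ/ρ₀ = −αΔT + βΔS across each adjacent pair:
  38–138 m: −αΔT+βΔS = −(1.5 × 10⁻⁴)(-11.8)+(7.7 × 10⁻⁴)(-0.12) = 1.7 × 10⁻³ → stable
  138–179 m: −αΔT+βΔS = −(1.5 × 10⁻⁴)(+3.9)+(7.7 × 10⁻⁴)(-0.53) = -9.9 × 10⁻⁴ → UNSTABLE
  179–201 m: −αΔT+βΔS = −(1.5 × 10⁻⁴)(-3.9)+(7.7 × 10⁻⁴)(+0.65) = 1.1 × 10⁻³ → stable
The 138–179 m interval has Δρ < 0: lighter water underlies denser water.

138–179 m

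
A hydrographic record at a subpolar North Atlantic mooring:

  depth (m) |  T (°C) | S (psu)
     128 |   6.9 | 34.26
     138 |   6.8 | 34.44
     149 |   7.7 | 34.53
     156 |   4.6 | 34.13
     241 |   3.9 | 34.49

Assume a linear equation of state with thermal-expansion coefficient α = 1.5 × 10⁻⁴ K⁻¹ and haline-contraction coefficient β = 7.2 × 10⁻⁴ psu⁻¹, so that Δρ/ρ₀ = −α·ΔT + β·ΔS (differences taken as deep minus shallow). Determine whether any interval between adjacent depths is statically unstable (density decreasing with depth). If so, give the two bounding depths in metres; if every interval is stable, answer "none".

138–149 m

Evaluate Δρ/ρ₀ = −αΔT + βΔS across each adjacent pair:
  128–138 m: −αΔT+βΔS = −(1.5 × 10⁻⁴)(-0.1)+(7.2 × 10⁻⁴)(+0.18) = 1.4 × 10⁻⁴ → stable
  138–149 m: −αΔT+βΔS = −(1.5 × 10⁻⁴)(+0.9)+(7.2 × 10⁻⁴)(+0.09) = -7.0 × 10⁻⁵ → UNSTABLE
  149–156 m: −αΔT+βΔS = −(1.5 × 10⁻⁴)(-3.1)+(7.2 × 10⁻⁴)(-0.40) = 1.8 × 10⁻⁴ → stable
  156–241 m: −αΔT+βΔS = −(1.5 × 10⁻⁴)(-0.7)+(7.2 × 10⁻⁴)(+0.36) = 3.6 × 10⁻⁴ → stable
The 138–149 m interval has Δρ < 0: lighter water underlies denser water.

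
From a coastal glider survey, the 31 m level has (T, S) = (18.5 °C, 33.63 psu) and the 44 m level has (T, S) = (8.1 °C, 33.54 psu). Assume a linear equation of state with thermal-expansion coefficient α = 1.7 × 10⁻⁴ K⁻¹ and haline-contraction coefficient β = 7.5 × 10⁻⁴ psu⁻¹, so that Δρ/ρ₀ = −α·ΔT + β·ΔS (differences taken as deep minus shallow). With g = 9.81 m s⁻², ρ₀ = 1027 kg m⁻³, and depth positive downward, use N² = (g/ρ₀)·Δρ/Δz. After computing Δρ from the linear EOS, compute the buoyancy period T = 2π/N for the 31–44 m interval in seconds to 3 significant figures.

175 s

ΔT = -10.4 K, ΔS = -0.09 psu (deep − shallow).
Δρ/ρ₀ = −αΔT + βΔS = 1.768 × 10⁻³ − 6.75 × 10⁻⁵ = 1.7005 × 10⁻³, so Δρ ≈ 1.746 kg m⁻³.
N² = (g/ρ₀)·Δρ/Δz = g·(Δρ/ρ₀)/Δz = 9.81 × 1.7005 × 10⁻³ / 13 = 1.2832 × 10⁻³ s⁻².
N = √(1.2832 × 10⁻³) = 0.035822 rad s⁻¹ → T = 2π/N = 175.40 s ≈ 175 s.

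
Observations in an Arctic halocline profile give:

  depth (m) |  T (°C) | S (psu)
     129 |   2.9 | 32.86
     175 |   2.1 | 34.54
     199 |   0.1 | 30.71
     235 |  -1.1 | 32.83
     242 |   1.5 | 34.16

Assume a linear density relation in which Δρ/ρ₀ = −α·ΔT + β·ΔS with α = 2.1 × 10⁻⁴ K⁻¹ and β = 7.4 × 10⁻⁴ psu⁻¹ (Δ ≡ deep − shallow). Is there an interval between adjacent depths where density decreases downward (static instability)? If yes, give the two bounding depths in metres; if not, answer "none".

Evaluate Δρ/ρ₀ = −αΔT + βΔS across each adjacent pair:
  129–175 m: −αΔT+βΔS = −(2.1 × 10⁻⁴)(-0.8)+(7.4 × 10⁻⁴)(+1.68) = 1.4 × 10⁻³ → stable
  175–199 m: −αΔT+βΔS = −(2.1 × 10⁻⁴)(-2.0)+(7.4 × 10⁻⁴)(-3.83) = -2.4 × 10⁻³ → UNSTABLE
  199–235 m: −αΔT+βΔS = −(2.1 × 10⁻⁴)(-1.2)+(7.4 × 10⁻⁴)(+2.12) = 1.8 × 10⁻³ → stable
  235–242 m: −αΔT+βΔS = −(2.1 × 10⁻⁴)(+2.6)+(7.4 × 10⁻⁴)(+1.33) = 4.4 × 10⁻⁴ → stable
The 175–199 m interval has Δρ < 0: lighter water underlies denser water.

175–199 m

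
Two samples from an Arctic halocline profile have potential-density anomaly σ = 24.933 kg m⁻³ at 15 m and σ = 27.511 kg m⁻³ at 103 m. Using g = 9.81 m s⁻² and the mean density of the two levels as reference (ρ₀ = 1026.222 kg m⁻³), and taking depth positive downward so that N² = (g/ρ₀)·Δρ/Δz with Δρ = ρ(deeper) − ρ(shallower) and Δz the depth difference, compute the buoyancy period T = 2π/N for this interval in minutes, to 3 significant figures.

Δρ = 1027.511 − 1024.933 = 2.578 kg m⁻³ over Δz = 103 − 15 = 88 m.
N² = (9.81/1026.222) × (2.578/88) = 2.8005 × 10⁻⁴ s⁻².
N = √(2.8005 × 10⁻⁴) = 0.016735 rad s⁻¹, so T = 2π/N = 375.45 s = 6.2575 min ≈ 6.26 min.

6.26 min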